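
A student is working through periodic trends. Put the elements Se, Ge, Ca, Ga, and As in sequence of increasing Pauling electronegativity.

Smaller atoms with higher effective nuclear charge are more electronegative.
All lie in period 4, so electronegativity increases left to right.
So from lowest to highest: Ca < Ga < Ge < As < Se.

Ca < Ga < Ge < As < Se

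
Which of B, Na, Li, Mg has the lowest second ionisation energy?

Mg

The second ionization energy removes an electron from the +1 ion. For each element: B⁺ still has 2 valence electrons; Na⁺ is the bare [Ne] core; Li⁺ is the bare [He] core; Mg⁺ still has 1 valence electron.
Breaking into a closed-shell core is much more expensive than removing a leftover valence electron — Na and Li have the largest IE_2 here.
Valence configurations: B⁺ [He]2s², Mg⁺ [Ne]3s¹.
The numbers (kJ/mol): B 2427, Na 4562, Li 7298, Mg 1451.
Putting it together, IE_2: Mg < B < Na < Li.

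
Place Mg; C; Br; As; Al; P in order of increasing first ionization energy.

Al, Mg, As, P, C, Br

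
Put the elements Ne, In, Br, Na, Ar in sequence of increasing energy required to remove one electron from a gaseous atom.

Ne is in period 2, group 18; Na is in period 3, group 1; Ar is in period 3, group 18; Br is in period 4, group 17; In is in period 5, group 13.
First ionization energy rises across a period (greater Z_eff holds electrons more tightly) and falls down a group (valence electrons are farther from the nucleus).
These span different periods and groups, so the two trends combine.
In > Na: period and group pull opposite ways; the across-period shift dominates (558 vs 496 kJ/mol).
Br > In: both effects reinforce here, so Br is clearly the higher of the two.
Ar > Br: both effects reinforce here, so Ar is clearly the higher of the two.
Ne > Ar: they share group 18; the group trend gives Ne the larger value.
Approximate values (kJ/mol): Ne 2081, Na 496, Ar 1521, Br 1140, In 558.
So from lowest to highest: Na < In < Br < Ar < Ne.

Na < In < Br < Ar < Ne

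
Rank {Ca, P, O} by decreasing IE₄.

O > Ca > P

IE_4 is the cost of taking one more electron from the +3 cation: Ca³⁺ is already 1 electron into the core; P³⁺ still has 2 valence electrons; O³⁺ still has 3 valence electrons.
Usually core removal costs more than valence removal, but here the competition is close: a tightly held n=2 valence electron can cost more to remove than an n=3 core electron, so the actual values have to decide it.
Valence configurations: P³⁺ [Ne]3s², O³⁺ [He]2s²2p¹.
The numbers (kJ/mol): Ca 6491, P 4964, O 7469.
Hence IE_4: P < Ca < O.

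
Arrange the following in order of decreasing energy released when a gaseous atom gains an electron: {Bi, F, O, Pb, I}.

O is in period 2, group 16; F is in period 2, group 17; I is in period 5, group 17; Pb is in period 6, group 14; Bi is in period 6, group 15.
Adding an electron releases more energy for atoms nearer the top right (short of the noble gases).
Neither a single period nor a single group — weigh both effects.
Bi > Pb: Bi lies to the right of Pb in period 6, so the across-period effect alone puts Bi higher.
O > Bi: relative to Bi, both the across-period and down-group shifts push O's electron affinity up.
I > O: period and group pull opposite ways; the across-period shift dominates (295 vs 141 kJ/mol).
F > I: they share group 17; the group trend gives F the larger value.
Tabulated electron affinity (kJ/mol): O 141, F 328, I 295, Pb 35, Bi 91.
So from highest to lowest: F > I > O > Bi > Pb.

F, I, O, Bi, Pb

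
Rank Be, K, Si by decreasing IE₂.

Consider each +1 ion: Be⁺ still has 1 valence electron; K⁺ is the bare [Ar] core; Si⁺ still has 3 valence electrons.
Core electrons are held far more tightly than valence electrons, so K tops the IE_2 order.
Valence configurations: Be⁺ [He]2s¹, Si⁺ [Ne]3s²3p¹.
The numbers (kJ/mol): Be 1757, K 3052, Si 1577.
Overall IE_2 order: Si < Be < K.

K > Be > Si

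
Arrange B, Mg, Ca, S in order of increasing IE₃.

S < B < Ca < Mg

The third ionization energy removes an electron from the +2 ion. For each element: B²⁺ still has 1 valence electron; Mg²⁺ is the bare [Ne] core; Ca²⁺ is the bare [Ar] core; S²⁺ still has 4 valence electrons.
Pulling an electron out of a noble-gas core costs far more than removing a remaining valence electron, so Ca and Mg sit at the high end of IE_3.
Valence configurations: B²⁺ [He]2s¹, S²⁺ [Ne]3s²3p².
The numbers (kJ/mol): B 3660, Mg 7733, Ca 4912, S 3357.
Putting it together, IE_3: S < B < Ca < Mg.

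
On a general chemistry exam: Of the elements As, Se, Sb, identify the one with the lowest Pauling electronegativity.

As is in period 4, group 15; Se is in period 4, group 16; Sb is in period 5, group 15.
EN rises left→right (higher Z_eff, smaller atoms) and falls top→bottom (larger, more shielded atoms).
These span different periods and groups, so the two trends combine.
As > Sb: they share group 15; the group trend gives As the larger value.
Se > As: both are in period 4; the period trend gives Se the larger value.
Tabulated electronegativity (Pauling): As 2.18, Se 2.55, Sb 2.05.
The lowest Pauling electronegativity among these belongs to Sb.

Sb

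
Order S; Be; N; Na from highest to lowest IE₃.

Be, Na, N, S

Consider each +2 ion: S²⁺ still has 4 valence electrons; Be²⁺ is the bare [He] core; N²⁺ still has 3 valence electrons; Na²⁺ is already 1 electron into the core.
Core electrons are held far more tightly than valence electrons, so Na and Be top the IE_3 order.
Valence configurations: S²⁺ [Ne]3s²3p², N²⁺ [He]2s²2p¹.
Approximate IE_3 values (kJ/mol): S 3357, Be 14849, N 4578, Na 6910.
Putting it together, IE_3: S < N < Na < Be.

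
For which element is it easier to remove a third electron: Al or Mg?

Consider each +2 ion: Al²⁺ still has 1 valence electron; Mg²⁺ is the bare [Ne] core.
Breaking into a closed-shell core is much more expensive than removing a leftover valence electron — Mg has the largest IE_3 here.
Approximate IE_3 values (kJ/mol): Al 2745, Mg 7733.
Putting it together, IE_3: Al < Mg.

Al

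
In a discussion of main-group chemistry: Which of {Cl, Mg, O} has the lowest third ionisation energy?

IE_3 is the cost of taking one more electron from the +2 cation: Cl²⁺ still has 5 valence electrons; Mg²⁺ is the bare [Ne] core; O²⁺ still has 4 valence electrons.
Core electrons are held far more tightly than valence electrons, so Mg tops the IE_3 order.
Valence configurations: Cl²⁺ [Ne]3s²3p³, O²⁺ [He]2s²2p².
Approximate IE_3 values (kJ/mol): Cl 3822, Mg 7733, O 5300.
Putting it together, IE_3: Cl < O < Mg.

Cl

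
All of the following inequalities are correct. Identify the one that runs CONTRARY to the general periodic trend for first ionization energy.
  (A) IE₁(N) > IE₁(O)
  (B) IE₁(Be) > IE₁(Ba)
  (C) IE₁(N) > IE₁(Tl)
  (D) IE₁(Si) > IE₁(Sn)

(A)

The general trend: first ionization energy increases across a period and decreases down a group.
(A) N (period 2, group 15) vs O (period 2, group 16): the stated order contradicts the simple trend.
(B) Be (period 2, group 2) vs Ba (period 6, group 2): the stated order agrees with the simple trend.
(C) N (period 2, group 15) vs Tl (period 6, group 13): the stated order agrees with the simple trend.
(D) Si (period 3, group 14) vs Sn (period 5, group 14): the stated order agrees with the simple trend.
The exception is (A): pairing an electron in O's 2p⁴ costs repulsion energy, so O ionizes more easily than half-filled N (2p³).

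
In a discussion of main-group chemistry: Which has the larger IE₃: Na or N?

IE_3 is the cost of taking one more electron from the +2 cation: Na²⁺ is already 1 electron into the core; N²⁺ still has 3 valence electrons.
Core electrons are held far more tightly than valence electrons, so Na tops the IE_3 order.
Tabulated IE_3 (kJ/mol): Na 6910, N 4578.
Hence IE_3: N < Na.

Na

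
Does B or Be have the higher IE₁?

Be is in period 2, group 2; B is in period 2, group 13.
Removing the outermost electron gets harder across a period and easier down a group.
All lie in period 2; the across-period trend (first ionization energy increases left to right) applies, with the exception below.
Note the exception: Be has a higher first ionization energy than B, contrary to the simple trend — removing B's lone 2p electron is easier than breaking Be's filled 2s².
Tabulated first ionization energy (kJ/mol): Be 900, B 801.
So Be has the higher IE₁ (Be > B).

Be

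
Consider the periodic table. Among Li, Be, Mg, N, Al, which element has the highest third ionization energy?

Be

After 2 electrons have been removed, what remains? Li²⁺ is already 1 electron into the core; Be²⁺ is the bare [He] core; Mg²⁺ is the bare [Ne] core; N²⁺ still has 3 valence electrons; Al²⁺ still has 1 valence electron.
Pulling an electron out of a noble-gas core costs far more than removing a remaining valence electron, so Mg, Li and Be sit at the high end of IE_3.
Valence configurations: N²⁺ [He]2s²2p¹, Al²⁺ [Ne]3s¹.
Approximate IE_3 values (kJ/mol): Li 11815, Be 14849, Mg 7733, N 4578, Al 2745.
Hence IE_3: Al < N < Mg < Li < Be.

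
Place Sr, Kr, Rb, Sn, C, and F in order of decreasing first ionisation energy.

F, Kr, C, Sn, Sr, Rb

C is in period 2, group 14; F is in period 2, group 17; Kr is in period 4, group 18; Rb is in period 5, group 1; Sr is in period 5, group 2; Sn is in period 5, group 14.
Across a period the outer electron is held more tightly (higher IE₁); down a group it sits in a higher shell, more shielded, and comes off more easily.
These span different periods and groups, so the two trends combine.
Sr > Rb: Sr lies to the right of Rb in period 5, so the across-period effect alone puts Sr higher.
Sn > Sr: both are in period 5; the period trend gives Sn the larger value.
C > Sn: C sits above Sn in group 14, so the down-group effect alone puts C higher.
Kr > C: the two effects oppose for this pair; the across-period effect wins (1351 vs 1086 kJ/mol).
F > Kr: the two effects oppose for this pair; the down-group effect wins (1681 vs 1351 kJ/mol).
Tabulated first ionization energy (kJ/mol): C 1086, F 1681, Kr 1351, Rb 403, Sr 550, Sn 709.
So from highest to lowest: F > Kr > C > Sn > Sr > Rb.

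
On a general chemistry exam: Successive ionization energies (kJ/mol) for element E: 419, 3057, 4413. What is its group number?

Look for the largest jump between consecutive ionization energies: IE2/IE1 ≈ 7.3, far larger than any earlier ratio.
That jump marks the point where a core electron is being removed. So the atom has 1 valence electron.
A main-group element with 1 valence electron is in group 1.

Group 1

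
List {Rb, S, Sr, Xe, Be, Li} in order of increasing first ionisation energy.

Rb < Li < Sr < Be < S < Xe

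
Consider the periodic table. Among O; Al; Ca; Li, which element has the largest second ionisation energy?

Li

Consider each +1 ion: O⁺ still has 5 valence electrons; Al⁺ still has 2 valence electrons; Ca⁺ still has 1 valence electron; Li⁺ is the bare [He] core.
Breaking into a closed-shell core is much more expensive than removing a leftover valence electron — Li has the largest IE_2 here.
Valence configurations: O⁺ [He]2s²2p³, Al⁺ [Ne]3s², Ca⁺ [Ar]4s¹.
Tabulated IE_2 (kJ/mol): O 3388, Al 1817, Ca 1145, Li 7298.
Hence IE_2: Ca < Al < O < Li.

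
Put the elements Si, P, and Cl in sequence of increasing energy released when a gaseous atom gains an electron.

P < Si < Cl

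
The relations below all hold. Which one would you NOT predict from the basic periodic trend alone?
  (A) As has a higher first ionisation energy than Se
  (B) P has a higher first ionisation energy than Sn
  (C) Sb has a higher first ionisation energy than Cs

(A)

The general trend: first ionisation energy increases across a period and decreases down a group.
(A) As (period 4, group 15) vs Se (period 4, group 16): the stated order contradicts the simple trend.
(B) P (period 3, group 15) vs Sn (period 5, group 14): the stated order agrees with the simple trend.
(C) Sb (period 5, group 15) vs Cs (period 6, group 1): the stated order agrees with the simple trend.
The exception is (A): Se (4p⁴) ionizes more easily than half-filled As (4p³).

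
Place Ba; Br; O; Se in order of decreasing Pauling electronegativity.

O > Br > Se > Ba

Electronegativity increases across a period and decreases down a group, tracking effective nuclear charge and atomic size.
Here both period and group differ, so the two effects have to be weighed against each other.
Se > Ba: relative to Ba, both the across-period and down-group shifts push Se's electronegativity up.
Br > Se: Br lies to the right of Se in period 4, so the across-period effect alone puts Br higher.
O > Br: the two effects oppose for this pair; the down-group effect wins (3.44 vs 2.96).
For reference (Pauling): O 3.44, Se 2.55, Br 2.96, Ba 0.89.
So from highest to lowest: O > Br > Se > Ba.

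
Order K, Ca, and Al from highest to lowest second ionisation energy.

K > Al > Ca

The second ionization energy removes an electron from the +1 ion. For each element: K⁺ is the bare [Ar] core; Ca⁺ still has 1 valence electron; Al⁺ still has 2 valence electrons.
Core electrons are held far more tightly than valence electrons, so K tops the IE_2 order.
Valence configurations: Ca⁺ [Ar]4s¹, Al⁺ [Ne]3s².
Approximate IE_2 values (kJ/mol): K 3052, Ca 1145, Al 1817.
Hence IE_2: Ca < Al < K.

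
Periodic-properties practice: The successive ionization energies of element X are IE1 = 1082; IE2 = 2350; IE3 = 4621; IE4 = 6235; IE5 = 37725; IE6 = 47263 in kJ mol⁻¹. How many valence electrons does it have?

4

Look for the largest jump between consecutive ionization energies: IE5/IE4 ≈ 6.1, far larger than any earlier ratio.
That jump marks the point where a core electron is being removed. So the atom has 4 valence electrons.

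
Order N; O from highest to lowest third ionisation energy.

O > N

Consider each +2 ion: N²⁺ still has 3 valence electrons; O²⁺ still has 4 valence electrons.
All are still removing valence electrons, so compare the +2 ions as you would atoms: IE_3 generally rises across a period (higher Z_eff) and falls down a group (larger shell), subject to the usual subshell exceptions.
Valence configurations: N²⁺ [He]2s²2p¹, O²⁺ [He]2s²2p².
Tabulated IE_3 (kJ/mol): N 4578, O 5300.
Overall IE_3 order: N < O.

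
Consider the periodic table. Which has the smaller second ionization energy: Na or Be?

Be

IE_2 is the cost of taking one more electron from the +1 cation: Na⁺ is the bare [Ne] core; Be⁺ still has 1 valence electron.
Breaking into a closed-shell core is much more expensive than removing a leftover valence electron — Na has the largest IE_2 here.
The numbers (kJ/mol): Na 4562, Be 1757.
So the second ionization energies run Be < Na.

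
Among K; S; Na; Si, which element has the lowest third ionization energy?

Si

After 2 electrons have been removed, what remains? K²⁺ is already 1 electron into the core; S²⁺ still has 4 valence electrons; Na²⁺ is already 1 electron into the core; Si²⁺ still has 2 valence electrons.
Pulling an electron out of a noble-gas core costs far more than removing a remaining valence electron, so K and Na sit at the high end of IE_3.
Valence configurations: S²⁺ [Ne]3s²3p², Si²⁺ [Ne]3s².
The numbers (kJ/mol): K 4420, S 3357, Na 6910, Si 3232.
Putting it together, IE_3: Si < S < K < Na.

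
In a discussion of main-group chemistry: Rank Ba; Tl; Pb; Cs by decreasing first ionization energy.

Pb > Tl > Ba > Cs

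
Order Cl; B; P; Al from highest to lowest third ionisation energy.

Consider each +2 ion: Cl²⁺ still has 5 valence electrons; B²⁺ still has 1 valence electron; P²⁺ still has 3 valence electrons; Al²⁺ still has 1 valence electron.
All are still removing valence electrons, so compare the +2 ions as you would atoms: IE_3 generally rises across a period (higher Z_eff) and falls down a group (larger shell), subject to the usual subshell exceptions.
Valence configurations: Cl²⁺ [Ne]3s²3p³, B²⁺ [He]2s¹, P²⁺ [Ne]3s²3p¹, Al²⁺ [Ne]3s¹.
Tabulated IE_3 (kJ/mol): Cl 3822, B 3660, P 2914, Al 2745.
So the third ionization energies run Al < P < B < Cl.

Cl > B > P > Al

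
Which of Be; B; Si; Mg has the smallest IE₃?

Si

After 2 electrons have been removed, what remains? Be²⁺ is the bare [He] core; B²⁺ still has 1 valence electron; Si²⁺ still has 2 valence electrons; Mg²⁺ is the bare [Ne] core.
Breaking into a closed-shell core is much more expensive than removing a leftover valence electron — Mg and Be have the largest IE_3 here.
Valence configurations: B²⁺ [He]2s¹, Si²⁺ [Ne]3s².
The numbers (kJ/mol): Be 14849, B 3660, Si 3232, Mg 7733.
So the third ionization energies run Si < B < Mg < Be.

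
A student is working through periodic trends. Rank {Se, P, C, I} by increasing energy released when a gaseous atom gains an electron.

C is in period 2, group 14; P is in period 3, group 15; Se is in period 4, group 16; I is in period 5, group 17.
Adding an electron releases more energy for atoms nearer the top right (short of the noble gases).
These sit on a diagonal, where the across-period and down-group effects partly cancel.
C > P: the two effects oppose for this pair; the down-group effect wins (122 vs 72 kJ/mol).
Se > C: period and group pull opposite ways; the across-period shift dominates (195 vs 122 kJ/mol).
I > Se: the two effects oppose for this pair; the across-period effect wins (295 vs 195 kJ/mol).
Approximate values (kJ/mol): C 122, P 72, Se 195, I 295.
So from lowest to highest: P < C < Se < I.

P, C, Se, I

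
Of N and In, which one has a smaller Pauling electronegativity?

Atoms toward the upper right of the periodic table pull bonding electrons most strongly.
Here both period and group differ, so the two effects have to be weighed against each other.
N > In: relative to In, both the across-period and down-group shifts push N's electronegativity up.
For reference (Pauling): N 3.04, In 1.78.
So In has the smaller Pauling electronegativity (In < N).

In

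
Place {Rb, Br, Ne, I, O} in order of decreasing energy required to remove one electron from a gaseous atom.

Ne > O > Br > I > Rb

Removing the outermost electron gets harder across a period and easier down a group.
Here both period and group differ, so the two effects have to be weighed against each other.
I > Rb: both are in period 5; the period trend gives I the larger value.
Br > I: Br sits above I in group 17, so the down-group effect alone puts Br higher.
O > Br: the two effects oppose for this pair; the down-group effect wins (1314 vs 1140 kJ/mol).
Ne > O: Ne lies to the right of O in period 2, so the across-period effect alone puts Ne higher.
For reference (kJ/mol): O 1314, Ne 2081, Br 1140, Rb 403, I 1008.
So from highest to lowest: Ne > O > Br > I > Rb.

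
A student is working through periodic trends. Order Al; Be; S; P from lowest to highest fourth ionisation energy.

Consider each +3 ion: Al³⁺ is the bare [Ne] core; Be³⁺ is already 1 electron into the core; S³⁺ still has 3 valence electrons; P³⁺ still has 2 valence electrons.
Breaking into a closed-shell core is much more expensive than removing a leftover valence electron — Al and Be have the largest IE_4 here.
Valence configurations: S³⁺ [Ne]3s²3p¹, P³⁺ [Ne]3s².
S³⁺ loses a lone 3p electron whereas P³⁺ must break into a filled 3s² pair, so IE_4(P) > IE_4(S) even though S has the higher nuclear charge.
Approximate IE_4 values (kJ/mol): Al 11577, Be 21007, S 4556, P 4964.
So the fourth ionization energies run S < P < Al < Be.

S < P < Al < Be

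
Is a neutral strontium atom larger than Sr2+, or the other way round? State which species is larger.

Forming Sr2+ removes 2 electrons from Sr. Fewer electrons for the same nuclear charge means less shielding and a higher Z_eff on the remaining electrons, and for main-group metals the entire outer shell is lost.
A cation is smaller than its parent atom: Sr2+ < Sr.

Sr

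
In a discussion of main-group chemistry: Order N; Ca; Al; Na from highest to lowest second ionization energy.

Na > N > Al > Ca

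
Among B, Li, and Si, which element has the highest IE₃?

Li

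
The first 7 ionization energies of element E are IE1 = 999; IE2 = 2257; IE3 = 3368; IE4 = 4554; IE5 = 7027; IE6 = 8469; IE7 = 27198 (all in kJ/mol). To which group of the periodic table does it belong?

Group 16

Look for the largest jump between consecutive ionization energies: IE7/IE6 ≈ 3.2, far larger than any earlier ratio.
That jump marks the point where a core electron is being removed. So the atom has 6 valence electrons.
A main-group element with 6 valence electrons is in group 16.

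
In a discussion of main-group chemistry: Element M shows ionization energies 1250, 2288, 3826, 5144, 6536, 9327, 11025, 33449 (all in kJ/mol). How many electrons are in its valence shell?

Look for the largest jump between consecutive ionization energies: IE8/IE7 ≈ 3.0, far larger than any earlier ratio.
That jump marks the point where a core electron is being removed. So the atom has 7 valence electrons.

7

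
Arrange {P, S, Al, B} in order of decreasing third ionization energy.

B > S > P > Al

The third ionization energy removes an electron from the +2 ion. For each element: P²⁺ still has 3 valence electrons; S²⁺ still has 4 valence electrons; Al²⁺ still has 1 valence electron; B²⁺ still has 1 valence electron.
All are still removing valence electrons, so compare the +2 ions as you would atoms: IE_3 generally rises across a period (higher Z_eff) and falls down a group (larger shell), subject to the usual subshell exceptions.
Valence configurations: P²⁺ [Ne]3s²3p¹, S²⁺ [Ne]3s²3p², Al²⁺ [Ne]3s¹, B²⁺ [He]2s¹.
Tabulated IE_3 (kJ/mol): P 2914, S 3357, Al 2745, B 3660.
Putting it together, IE_3: Al < P < S < B.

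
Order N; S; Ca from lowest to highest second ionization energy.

The second ionization energy removes an electron from the +1 ion. For each element: N⁺ still has 4 valence electrons; S⁺ still has 5 valence electrons; Ca⁺ still has 1 valence electron.
All are still removing valence electrons, so compare the +1 ions as you would atoms: IE_2 generally rises across a period (higher Z_eff) and falls down a group (larger shell), subject to the usual subshell exceptions.
Valence configurations: N⁺ [He]2s²2p², S⁺ [Ne]3s²3p³, Ca⁺ [Ar]4s¹.
The numbers (kJ/mol): N 2856, S 2252, Ca 1145.
Hence IE_2: Ca < S < N.

Ca < S < N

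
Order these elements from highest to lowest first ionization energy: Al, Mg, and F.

IE₁ increases left→right with effective nuclear charge and decreases top→bottom as the valence shell moves farther out.
Neither a single period nor a single group — weigh both effects.
Mg > Al: this pair runs against the simple trend — see the exception note.
F > Mg: both effects reinforce here, so F is clearly the higher of the two.
Note the exception: Mg has a higher first ionization energy than Al, contrary to the simple trend — Al's single 3p electron is easier to remove than one from Mg's filled 3s².
For reference (kJ/mol): F 1681, Mg 738, Al 578.
So from highest to lowest: F > Mg > Al.

F, Mg, Al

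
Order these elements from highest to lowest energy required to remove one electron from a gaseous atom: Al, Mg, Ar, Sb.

Mg is in period 3, group 2; Al is in period 3, group 13; Ar is in period 3, group 18; Sb is in period 5, group 15.
Removing the outermost electron gets harder across a period and easier down a group.
Neither a single period nor a single group — weigh both effects.
Mg > Al: this pair runs against the simple trend — see the exception note.
Sb > Mg: period and group pull opposite ways; the across-period shift dominates (831 vs 738 kJ/mol).
Ar > Sb: both effects reinforce here, so Ar is clearly the higher of the two.
Note the exception: Mg has a higher first ionization energy than Al, contrary to the simple trend — Al's single 3p electron is easier to remove than one from Mg's filled 3s².
Approximate values (kJ/mol): Mg 738, Al 578, Ar 1521, Sb 831.
So from highest to lowest: Ar > Sb > Mg > Al.

Ar > Sb > Mg > Al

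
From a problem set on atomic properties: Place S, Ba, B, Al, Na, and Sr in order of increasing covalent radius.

B, S, Al, Na, Sr, Ba

B is in period 2, group 13; Na is in period 3, group 1; Al is in period 3, group 13; S is in period 3, group 16; Sr is in period 5, group 2; Ba is in period 6, group 2.
Radius decreases left→right (rising Z_eff, same n) and increases top→bottom (higher n).
Neither a single period nor a single group — weigh both effects.
S > B: the two effects oppose for this pair; the down-group effect wins (103 vs 85 pm).
Al > S: Al lies to the left of S in period 3, so the across-period effect alone puts Al larger.
Na > Al: Na lies to the left of Al in period 3, so the across-period effect alone puts Na larger.
Sr > Na: period and group pull opposite ways; the down-group shift dominates (185 vs 155 pm).
Ba > Sr: they share group 2; the group trend gives Ba the larger value.
For reference (pm): B 85, Na 155, Al 126, S 103, Sr 185, Ba 196.
So from smallest to largest: B < S < Al < Na < Sr < Ba.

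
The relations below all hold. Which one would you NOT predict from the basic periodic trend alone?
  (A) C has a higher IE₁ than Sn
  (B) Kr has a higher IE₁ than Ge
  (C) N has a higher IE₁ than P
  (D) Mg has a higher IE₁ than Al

The general trend: IE₁ increases across a period and decreases down a group.
(A) C (period 2, group 14) vs Sn (period 5, group 14): the stated order agrees with the simple trend.
(B) Kr (period 4, group 18) vs Ge (period 4, group 14): the stated order agrees with the simple trend.
(C) N (period 2, group 15) vs P (period 3, group 15): the stated order agrees with the simple trend.
(D) Mg (period 3, group 2) vs Al (period 3, group 13): the stated order contradicts the simple trend.
The exception is (D): Al's single 3p electron is easier to remove than one from Mg's filled 3s².

(D)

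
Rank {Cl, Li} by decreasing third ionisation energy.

Li, Cl

The third ionization energy removes an electron from the +2 ion. For each element: Cl²⁺ still has 5 valence electrons; Li²⁺ is already 1 electron into the core.
Pulling an electron out of a noble-gas core costs far more than removing a remaining valence electron, so Li sits at the high end of IE_3.
The numbers (kJ/mol): Cl 3822, Li 11815.
Hence IE_3: Cl < Li.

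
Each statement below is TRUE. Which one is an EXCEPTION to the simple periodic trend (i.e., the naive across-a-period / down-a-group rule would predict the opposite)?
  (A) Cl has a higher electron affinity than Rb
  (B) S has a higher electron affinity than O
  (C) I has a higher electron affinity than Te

(B)

The general trend: electron affinity increases across a period and decreases down a group.
(A) Cl (period 3, group 17) vs Rb (period 5, group 1): the stated order agrees with the simple trend.
(B) S (period 3, group 16) vs O (period 2, group 16): the stated order contradicts the simple trend.
(C) I (period 5, group 17) vs Te (period 5, group 16): the stated order agrees with the simple trend.
The exception is (B): the compact 2p subshell of O repels the added electron more than S's larger 3p does.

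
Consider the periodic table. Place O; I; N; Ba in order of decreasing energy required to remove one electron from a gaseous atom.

N is in period 2, group 15; O is in period 2, group 16; I is in period 5, group 17; Ba is in period 6, group 2.
IE₁ increases left→right with effective nuclear charge and decreases top→bottom as the valence shell moves farther out.
Here both period and group differ, so the two effects have to be weighed against each other.
I > Ba: both effects reinforce here, so I is clearly the higher of the two.
O > I: the two effects oppose for this pair; the down-group effect wins (1314 vs 1008 kJ/mol).
N > O: this pair runs against the simple trend — see the exception note.
Note the exception: N has a higher first ionization energy than O, contrary to the simple trend — pairing an electron in O's 2p⁴ costs repulsion energy, so O ionizes more easily than half-filled N (2p³).
Tabulated first ionization energy (kJ/mol): N 1402, O 1314, I 1008, Ba 503.
So from highest to lowest: N > O > I > Ba.

N > O > I > Ba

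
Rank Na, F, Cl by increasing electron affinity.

F is in period 2, group 17; Na is in period 3, group 1; Cl is in period 3, group 17.
Electron affinity generally becomes more exothermic across a period toward the halogens and less exothermic down a group.
Here both period and group differ, so the two effects have to be weighed against each other.
F > Na: relative to Na, both the across-period and down-group shifts push F's electron affinity up.
Cl > F: this pair runs against the simple trend — see the exception note.
Note the exception: Cl has a higher electron affinity than F, contrary to the simple trend — F's small 2p subshell makes the incoming electron feel strong e⁻–e⁻ repulsion, so Cl actually releases more energy on gaining an electron.
For reference (kJ/mol): F 328, Na 53, Cl 349.
So from lowest to highest: Na < F < Cl.

Na < F < Cl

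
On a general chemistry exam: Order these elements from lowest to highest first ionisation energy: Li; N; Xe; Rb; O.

Rb < Li < Xe < O < N

Li is in period 2, group 1; N is in period 2, group 15; O is in period 2, group 16; Rb is in period 5, group 1; Xe is in period 5, group 18.
Removing the outermost electron gets harder across a period and easier down a group.
Here both period and group differ, so the two effects have to be weighed against each other.
Li > Rb: they share group 1; the group trend gives Li the larger value.
Xe > Li: the two effects oppose for this pair; the across-period effect wins (1170 vs 520 kJ/mol).
O > Xe: the two effects oppose for this pair; the down-group effect wins (1314 vs 1170 kJ/mol).
N > O: this pair runs against the simple trend — see the exception note.
Note the exception: N has a higher first ionization energy than O, contrary to the simple trend — pairing an electron in O's 2p⁴ costs repulsion energy, so O ionizes more easily than half-filled N (2p³).
Tabulated first ionization energy (kJ/mol): Li 520, N 1402, O 1314, Rb 403, Xe 1170.
So from lowest to highest: Rb < Li < Xe < O < N.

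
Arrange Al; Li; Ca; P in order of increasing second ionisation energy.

IE_2 is the cost of taking one more electron from the +1 cation: Al⁺ still has 2 valence electrons; Li⁺ is the bare [He] core; Ca⁺ still has 1 valence electron; P⁺ still has 4 valence electrons.
Core electrons are held far more tightly than valence electrons, so Li tops the IE_2 order.
Valence configurations: Al⁺ [Ne]3s², Ca⁺ [Ar]4s¹, P⁺ [Ne]3s²3p².
Approximate IE_2 values (kJ/mol): Al 1817, Li 7298, Ca 1145, P 1907.
So the second ionization energies run Ca < Al < P < Li.

Ca < Al < P < Li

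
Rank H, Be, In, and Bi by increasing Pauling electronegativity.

Be < In < Bi < H

H is in period 1, group 1; Be is in period 2, group 2; In is in period 5, group 13; Bi is in period 6, group 15.
Atoms toward the upper right of the periodic table pull bonding electrons most strongly.
These span different periods and groups, so the two trends combine.
In > Be: the two effects oppose for this pair; the across-period effect wins (1.78 vs 1.57).
Bi > In: period and group pull opposite ways; the across-period shift dominates (2.02 vs 1.78).
H > Bi: the two effects oppose for this pair; the down-group effect wins (2.20 vs 2.02).
Approximate values (Pauling): H 2.20, Be 1.57, In 1.78, Bi 2.02.
So from lowest to highest: Be < In < Bi < H.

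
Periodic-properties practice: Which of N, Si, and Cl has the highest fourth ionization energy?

Consider each +3 ion: N³⁺ still has 2 valence electrons; Si³⁺ still has 1 valence electron; Cl³⁺ still has 4 valence electrons.
All are still removing valence electrons, so compare the +3 ions as you would atoms: IE_4 generally rises across a period (higher Z_eff) and falls down a group (larger shell), subject to the usual subshell exceptions.
Valence configurations: N³⁺ [He]2s², Si³⁺ [Ne]3s¹, Cl³⁺ [Ne]3s²3p².
The numbers (kJ/mol): N 7475, Si 4356, Cl 5159.
Hence IE_4: Si < Cl < N.

N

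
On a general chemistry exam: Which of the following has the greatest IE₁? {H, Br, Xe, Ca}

H

Removing the outermost electron gets harder across a period and easier down a group.
Here both period and group differ, so the two effects have to be weighed against each other.
Br > Ca: Br lies to the right of Ca in period 4, so the across-period effect alone puts Br higher.
Xe > Br: period and group pull opposite ways; the across-period shift dominates (1170 vs 1140 kJ/mol).
H > Xe: period and group pull opposite ways; the down-group shift dominates (1312 vs 1170 kJ/mol).
Approximate values (kJ/mol): H 1312, Ca 590, Br 1140, Xe 1170.
The greatest IE₁ among these belongs to H.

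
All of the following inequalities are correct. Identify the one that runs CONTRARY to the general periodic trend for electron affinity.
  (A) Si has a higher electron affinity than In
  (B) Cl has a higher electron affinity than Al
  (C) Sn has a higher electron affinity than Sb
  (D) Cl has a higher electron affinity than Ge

(C)

The general trend: electron affinity increases across a period and decreases down a group.
(A) Si (period 3, group 14) vs In (period 5, group 13): the stated order agrees with the simple trend.
(B) Cl (period 3, group 17) vs Al (period 3, group 13): the stated order agrees with the simple trend.
(C) Sn (period 5, group 14) vs Sb (period 5, group 15): the stated order contradicts the simple trend.
(D) Cl (period 3, group 17) vs Ge (period 4, group 14): the stated order agrees with the simple trend.
The exception is (C): adding an electron to Sb's half-filled 5p³ is unfavourable, so Sn has the more exothermic EA.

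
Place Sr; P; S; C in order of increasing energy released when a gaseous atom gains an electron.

Sr < P < C < S

C is in period 2, group 14; P is in period 3, group 15; S is in period 3, group 16; Sr is in period 5, group 2.
Electron affinity generally becomes more exothermic across a period toward the halogens and less exothermic down a group.
Here both period and group differ, so the two effects have to be weighed against each other.
P > Sr: both effects reinforce here, so P is clearly the higher of the two.
C > P: the two effects oppose for this pair; the down-group effect wins (122 vs 72 kJ/mol).
S > C: period and group pull opposite ways; the across-period shift dominates (200 vs 122 kJ/mol).
For reference (kJ/mol): C 122, P 72, S 200, Sr 5.
So from lowest to highest: Sr < P < C < S.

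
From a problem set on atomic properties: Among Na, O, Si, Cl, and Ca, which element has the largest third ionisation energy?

IE_3 is the cost of taking one more electron from the +2 cation: Na²⁺ is already 1 electron into the core; O²⁺ still has 4 valence electrons; Si²⁺ still has 2 valence electrons; Cl²⁺ still has 5 valence electrons; Ca²⁺ is the bare [Ar] core.
Usually core removal costs more than valence removal, but here the competition is close: a tightly held n=2 valence electron can cost more to remove than an n=3 core electron, so the actual values have to decide it.
Valence configurations: O²⁺ [He]2s²2p², Si²⁺ [Ne]3s², Cl²⁺ [Ne]3s²3p³.
Approximate IE_3 values (kJ/mol): Na 6910, O 5300, Si 3232, Cl 3822, Ca 4912.
Hence IE_3: Si < Cl < Ca < O < Na.

Na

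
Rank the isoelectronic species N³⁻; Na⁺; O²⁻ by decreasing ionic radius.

All of these have 10 electrons, so size is governed by nuclear charge alone: the more protons, the stronger the pull on the same electron cloud, and the smaller the ion.
Nuclear charges: Na⁺ (Z=11), O²⁻ (Z=8), N³⁻ (Z=7).
Largest to smallest: N³⁻ > O²⁻ > Na⁺.

N³⁻, O²⁻, Na⁺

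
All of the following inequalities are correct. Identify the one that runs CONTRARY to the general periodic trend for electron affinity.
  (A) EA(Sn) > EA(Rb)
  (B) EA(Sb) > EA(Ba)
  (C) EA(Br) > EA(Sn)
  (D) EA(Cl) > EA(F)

(D)

The general trend: electron affinity increases across a period and decreases down a group.
(A) Sn (period 5, group 14) vs Rb (period 5, group 1): the stated order agrees with the simple trend.
(B) Sb (period 5, group 15) vs Ba (period 6, group 2): the stated order agrees with the simple trend.
(C) Br (period 4, group 17) vs Sn (period 5, group 14): the stated order agrees with the simple trend.
(D) Cl (period 3, group 17) vs F (period 2, group 17): the stated order contradicts the simple trend.
The exception is (D): F's small 2p subshell makes the incoming electron feel strong e⁻–e⁻ repulsion, so Cl actually releases more energy on gaining an electron.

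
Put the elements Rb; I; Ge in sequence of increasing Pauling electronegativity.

Rb < Ge < I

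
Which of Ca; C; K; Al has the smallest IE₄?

K

After 3 electrons have been removed, what remains? Ca³⁺ is already 1 electron into the core; C³⁺ still has 1 valence electron; K³⁺ is already 2 electrons into the core; Al³⁺ is the bare [Ne] core.
Usually core removal costs more than valence removal, but here the competition is close: a tightly held n=2 valence electron can cost more to remove than an n=3 core electron, so the actual values have to decide it.
Tabulated IE_4 (kJ/mol): Ca 6491, C 6223, K 5877, Al 11577.
Hence IE_4: K < C < Ca < Al.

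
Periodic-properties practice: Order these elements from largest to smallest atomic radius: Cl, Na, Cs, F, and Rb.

F is in period 2, group 17; Na is in period 3, group 1; Cl is in period 3, group 17; Rb is in period 5, group 1; Cs is in period 6, group 1.
Across a period the added protons contract the valence shell; down a group each new principal shell makes the atom larger.
These span different periods and groups, so the two trends combine.
Cl > F: Cl sits below F in group 17, so the down-group effect alone puts Cl larger.
Na > Cl: Na lies to the left of Cl in period 3, so the across-period effect alone puts Na larger.
Rb > Na: Rb sits below Na in group 1, so the down-group effect alone puts Rb larger.
Cs > Rb: they share group 1; the group trend gives Cs the larger value.
For reference (pm): F 64, Na 155, Cl 99, Rb 210, Cs 232.
So from largest to smallest: Cs > Rb > Na > Cl > F.

Cs, Rb, Na, Cl, F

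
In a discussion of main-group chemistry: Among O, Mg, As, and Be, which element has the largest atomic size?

Mg

Be is in period 2, group 2; O is in period 2, group 16; Mg is in period 3, group 2; As is in period 4, group 15.
Radius decreases left→right (rising Z_eff, same n) and increases top→bottom (higher n).
Here both period and group differ, so the two effects have to be weighed against each other.
Be > O: both are in period 2; the period trend gives Be the larger value.
As > Be: the two effects oppose for this pair; the down-group effect wins (121 vs 102 pm).
Mg > As: period and group pull opposite ways; the across-period shift dominates (139 vs 121 pm).
Approximate values (pm): Be 102, O 63, Mg 139, As 121.
The largest atomic size among these belongs to Mg.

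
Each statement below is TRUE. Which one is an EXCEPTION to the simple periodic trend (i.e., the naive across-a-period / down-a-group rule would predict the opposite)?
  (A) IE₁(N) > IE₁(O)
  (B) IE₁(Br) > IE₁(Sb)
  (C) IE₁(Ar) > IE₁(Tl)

The general trend: first ionisation energy increases across a period and decreases down a group.
(A) N (period 2, group 15) vs O (period 2, group 16): the stated order contradicts the simple trend.
(B) Br (period 4, group 17) vs Sb (period 5, group 15): the stated order agrees with the simple trend.
(C) Ar (period 3, group 18) vs Tl (period 6, group 13): the stated order agrees with the simple trend.
The exception is (A): pairing an electron in O's 2p⁴ costs repulsion energy, so O ionizes more easily than half-filled N (2p³).

(A)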